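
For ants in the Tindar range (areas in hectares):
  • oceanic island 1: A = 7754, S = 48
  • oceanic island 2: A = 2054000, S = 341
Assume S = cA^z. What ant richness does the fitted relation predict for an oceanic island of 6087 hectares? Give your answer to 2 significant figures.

z = ln(341/48) / ln(2054000/7754) = 1.9607 / 5.5793 = 0.3514
c = 48 / 7754^0.3514 = 48 / 23.27 = 2.062
S₃ = 2.062 × 6087^0.3514 = 2.062 × 21.38 ≈ 44.09

44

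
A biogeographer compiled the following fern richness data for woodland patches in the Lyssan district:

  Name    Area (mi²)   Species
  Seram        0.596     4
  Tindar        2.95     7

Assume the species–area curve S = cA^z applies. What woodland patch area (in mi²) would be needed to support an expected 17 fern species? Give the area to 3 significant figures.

37.2 mi²

z = ln(7/4) / ln(2.95/0.596) = 0.5596 / 1.5993 = 0.3499
c = 4 / 0.596^0.3499 = 4 / 0.8344 = 4.794
A = (17/4.794)^(1/0.3499) ⇒ ln A = ln(3.546)/0.3499 = 3.6176
A = e^3.6176 ≈ 37.25 mi²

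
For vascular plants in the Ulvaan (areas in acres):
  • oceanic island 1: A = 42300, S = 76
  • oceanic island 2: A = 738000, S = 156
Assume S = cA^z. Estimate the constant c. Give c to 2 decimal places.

5.21

z = ln(S₂/S₁) / ln(A₂/A₁) = ln(156/76) / ln(738000/42300) = 0.7191 / 2.8592 = 0.2515
c = S₁ / A₁^z = 76 / 42300^0.2515 = 76 / 14.57 = 5.215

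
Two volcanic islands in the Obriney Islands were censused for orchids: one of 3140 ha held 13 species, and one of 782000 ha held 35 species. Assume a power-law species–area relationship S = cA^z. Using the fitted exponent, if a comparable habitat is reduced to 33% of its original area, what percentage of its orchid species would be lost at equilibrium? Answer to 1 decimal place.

18.0%

z = ln(35/13) / ln(782000/3140) = 0.9904 / 5.5176 = 0.1795
S_new/S_old = (A_new/A_old)^z = 0.33^0.1795 = exp(0.1795 × -1.1087) = 0.8195
Fraction lost = 1 − 0.8195 = 0.1805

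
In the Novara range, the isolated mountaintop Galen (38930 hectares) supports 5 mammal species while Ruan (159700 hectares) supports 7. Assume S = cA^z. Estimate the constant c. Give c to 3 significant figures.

z = ln(S₂/S₁) / ln(A₂/A₁) = ln(7/5) / ln(159700/38930) = 0.3365 / 1.4115 = 0.2384
c = S₁ / A₁^z = 5 / 38930^0.2384 = 5 / 12.42 = 0.4025

0.403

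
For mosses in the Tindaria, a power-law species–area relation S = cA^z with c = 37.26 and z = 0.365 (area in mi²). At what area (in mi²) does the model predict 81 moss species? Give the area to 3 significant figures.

8.39 mi²

81 = 37.26 × A^0.365  ⇒  A^0.365 = 81/37.26 = 2.174
ln A = ln(2.174) / 0.365 = 0.7765 / 0.365 = 2.1275
A = e^2.1275 ≈ 8.394 mi²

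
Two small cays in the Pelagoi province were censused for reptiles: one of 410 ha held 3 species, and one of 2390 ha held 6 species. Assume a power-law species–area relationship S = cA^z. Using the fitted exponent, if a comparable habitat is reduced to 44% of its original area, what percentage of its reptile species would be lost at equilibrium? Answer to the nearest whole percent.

28%

z = ln(6/3) / ln(2390/410) = 0.6931 / 1.7629 = 0.3932
S_new/S_old = (A_new/A_old)^z = 0.44^0.3932 = exp(0.3932 × -0.8210) = 0.7241
Fraction lost = 1 − 0.7241 = 0.2759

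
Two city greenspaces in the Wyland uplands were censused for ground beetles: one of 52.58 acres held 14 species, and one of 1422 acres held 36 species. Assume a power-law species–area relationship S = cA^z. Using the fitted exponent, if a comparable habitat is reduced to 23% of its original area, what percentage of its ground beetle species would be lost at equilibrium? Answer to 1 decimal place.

z = ln(36/14) / ln(1422/52.58) = 0.9445 / 3.2975 = 0.2864
S_new/S_old = (A_new/A_old)^z = 0.23^0.2864 = exp(0.2864 × -1.4697) = 0.6564
Fraction lost = 1 − 0.6564 = 0.3436

34.4%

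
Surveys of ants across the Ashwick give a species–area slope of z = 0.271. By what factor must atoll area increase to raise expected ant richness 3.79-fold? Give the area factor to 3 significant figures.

137

(A₂/A₁)^0.271 = 3.79, so A₂/A₁ = 3.79^(1/0.271) = 3.79^3.69
ln(A₂/A₁) = ln 3.79 / 0.271 = 1.3324 / 0.271 = 4.9165
A₂/A₁ = e^4.9165 ≈ 136.5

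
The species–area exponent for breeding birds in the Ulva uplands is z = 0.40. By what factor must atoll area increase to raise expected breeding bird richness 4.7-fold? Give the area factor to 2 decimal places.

(A₂/A₁)^0.4 = 4.7, so A₂/A₁ = 4.7^(1/0.4) = 4.7^2.5
ln(A₂/A₁) = ln 4.7 / 0.4 = 1.5476 / 0.4 = 3.8689
A₂/A₁ = e^3.8689 ≈ 47.89

47.89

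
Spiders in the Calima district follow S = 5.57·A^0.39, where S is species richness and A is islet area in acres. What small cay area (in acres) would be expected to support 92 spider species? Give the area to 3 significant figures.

92 = 5.57 × A^0.39  ⇒  A^0.39 = 92/5.57 = 16.52
ln A = ln(16.52) / 0.39 = 2.8044 / 0.39 = 7.1908
A = e^7.1908 ≈ 1327 acres

1330 acres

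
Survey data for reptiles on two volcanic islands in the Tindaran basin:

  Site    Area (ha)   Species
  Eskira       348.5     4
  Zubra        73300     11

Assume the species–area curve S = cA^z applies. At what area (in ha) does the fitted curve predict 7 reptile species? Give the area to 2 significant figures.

6700 ha

z = ln(11/4) / ln(73300/348.5) = 1.0116 / 5.3487 = 0.1891
c = 4 / 348.5^0.1891 = 4 / 3.026 = 1.322
A = (7/1.322)^(1/0.1891) ⇒ ln A = ln(5.295)/0.1891 = 8.8125
A = e^8.8125 ≈ 6718 ha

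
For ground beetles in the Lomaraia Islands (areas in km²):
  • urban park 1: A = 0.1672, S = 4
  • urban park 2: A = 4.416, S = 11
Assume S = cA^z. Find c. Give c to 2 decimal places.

z = ln(S₂/S₁) / ln(A₂/A₁) = ln(11/4) / ln(4.416/0.1672) = 1.0116 / 3.2738 = 0.3090
c = S₁ / A₁^z = 4 / 0.1672^0.3090 = 4 / 0.5754 = 6.952

6.95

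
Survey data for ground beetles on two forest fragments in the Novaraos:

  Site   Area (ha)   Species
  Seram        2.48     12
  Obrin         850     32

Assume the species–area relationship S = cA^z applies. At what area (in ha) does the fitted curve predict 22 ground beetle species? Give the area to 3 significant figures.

91.4 ha

z = ln(32/12) / ln(850/2.48) = 0.9808 / 5.8370 = 0.1680
c = 12 / 2.48^0.1680 = 12 / 1.165 = 10.3
A = (22/10.3)^(1/0.1680) ⇒ ln A = ln(2.136)/0.1680 = 4.5154
A = e^4.5154 ≈ 91.42 ha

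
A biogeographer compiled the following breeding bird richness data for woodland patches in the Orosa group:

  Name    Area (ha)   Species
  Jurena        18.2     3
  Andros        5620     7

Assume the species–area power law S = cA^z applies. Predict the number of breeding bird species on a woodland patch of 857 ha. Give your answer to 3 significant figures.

5.30

z = ln(7/3) / ln(5620/18.2) = 0.8473 / 5.7327 = 0.1478
c = 3 / 18.2^0.1478 = 3 / 1.535 = 1.954
S₃ = 1.954 × 857^0.1478 = 1.954 × 2.713 ≈ 5.301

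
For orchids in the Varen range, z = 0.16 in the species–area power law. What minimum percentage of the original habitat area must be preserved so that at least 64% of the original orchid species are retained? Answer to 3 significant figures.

Need (A_new/A_old)^0.16 = 0.64, so A_new/A_old = 0.64^(1/0.16) = 0.64^6.25
ln(A_new/A_old) = ln 0.64 / 0.16 = -0.4463 / 0.16 = -2.7893
A_new/A_old = e^-2.7893 ≈ 0.06146

6.15%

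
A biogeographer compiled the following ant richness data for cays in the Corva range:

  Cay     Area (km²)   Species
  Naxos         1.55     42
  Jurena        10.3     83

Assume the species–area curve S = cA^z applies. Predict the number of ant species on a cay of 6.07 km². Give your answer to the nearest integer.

69

z = ln(83/42) / ln(10.3/1.55) = 0.6812 / 1.8939 = 0.3597
c = 42 / 1.55^0.3597 = 42 / 1.171 = 35.88
S₃ = 35.88 × 6.07^0.3597 = 35.88 × 1.913 ≈ 68.62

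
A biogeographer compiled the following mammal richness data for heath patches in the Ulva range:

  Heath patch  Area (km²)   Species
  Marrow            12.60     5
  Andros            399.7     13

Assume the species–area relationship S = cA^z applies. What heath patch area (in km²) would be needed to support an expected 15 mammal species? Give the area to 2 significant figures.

670 km²

z = ln(13/5) / ln(399.7/12.6) = 0.9555 / 3.4570 = 0.2764
c = 5 / 12.6^0.2764 = 5 / 2.014 = 2.482
A = (15/2.482)^(1/0.2764) ⇒ ln A = ln(6.043)/0.2764 = 6.5084
A = e^6.5084 ≈ 670.8 km²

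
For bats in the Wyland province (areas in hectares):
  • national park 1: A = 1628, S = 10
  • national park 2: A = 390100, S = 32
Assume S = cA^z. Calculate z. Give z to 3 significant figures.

0.212

Taking logs: ln S = ln c + z ln A, so z = (ln S₂ − ln S₁)/(ln A₂ − ln A₁).
z = ln(32/10) / ln(390100/1628) = ln(3.2) / ln(239.6) = 1.1632 / 5.4791 = 0.2123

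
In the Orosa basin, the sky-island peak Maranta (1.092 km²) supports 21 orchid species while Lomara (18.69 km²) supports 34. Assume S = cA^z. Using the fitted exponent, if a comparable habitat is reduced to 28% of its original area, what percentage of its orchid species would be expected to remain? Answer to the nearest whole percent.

81%

z = ln(34/21) / ln(18.69/1.092) = 0.4818 / 2.8400 = 0.1697
S_new/S_old = (A_new/A_old)^z = 0.28^0.1697 = exp(0.1697 × -1.2730) = 0.8058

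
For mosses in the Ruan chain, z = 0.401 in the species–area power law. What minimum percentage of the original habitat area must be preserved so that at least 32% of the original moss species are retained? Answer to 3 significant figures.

Need (A_new/A_old)^0.401 = 0.32, so A_new/A_old = 0.32^(1/0.401) = 0.32^2.494
ln(A_new/A_old) = ln 0.32 / 0.401 = -1.1394 / 0.401 = -2.8415
A_new/A_old = e^-2.8415 ≈ 0.05834

5.83%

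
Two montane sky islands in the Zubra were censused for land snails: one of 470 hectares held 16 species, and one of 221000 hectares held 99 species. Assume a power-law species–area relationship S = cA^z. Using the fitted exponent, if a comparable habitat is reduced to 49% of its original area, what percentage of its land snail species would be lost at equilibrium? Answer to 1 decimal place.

19.0%

z = ln(99/16) / ln(221000/470) = 1.8225 / 6.1532 = 0.2962
S_new/S_old = (A_new/A_old)^z = 0.49^0.2962 = exp(0.2962 × -0.7133) = 0.8095
Fraction lost = 1 − 0.8095 = 0.1905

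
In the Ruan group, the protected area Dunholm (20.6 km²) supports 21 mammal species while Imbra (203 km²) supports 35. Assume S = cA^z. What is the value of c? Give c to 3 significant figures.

z = ln(S₂/S₁) / ln(A₂/A₁) = ln(35/21) / ln(203/20.6) = 0.5108 / 2.2879 = 0.2233
c = S₁ / A₁^z = 21 / 20.6^0.2233 = 21 / 1.965 = 10.69

10.7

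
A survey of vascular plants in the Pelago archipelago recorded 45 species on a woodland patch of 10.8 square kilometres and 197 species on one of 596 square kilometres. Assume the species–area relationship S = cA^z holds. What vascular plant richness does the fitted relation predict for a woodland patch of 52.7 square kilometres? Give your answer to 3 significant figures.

80.7

z = ln(197/45) / ln(596/10.8) = 1.4765 / 4.0107 = 0.3682
c = 45 / 10.8^0.3682 = 45 / 2.401 = 18.74
S₃ = 18.74 × 52.7^0.3682 = 18.74 × 4.304 ≈ 80.66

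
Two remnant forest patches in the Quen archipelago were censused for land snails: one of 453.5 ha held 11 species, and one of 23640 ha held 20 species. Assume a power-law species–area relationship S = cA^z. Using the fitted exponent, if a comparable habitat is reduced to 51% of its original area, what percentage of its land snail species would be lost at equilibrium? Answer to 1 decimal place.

z = ln(20/11) / ln(23640/453.5) = 0.5978 / 3.9537 = 0.1512
S_new/S_old = (A_new/A_old)^z = 0.51^0.1512 = exp(0.1512 × -0.6733) = 0.9032
Fraction lost = 1 − 0.9032 = 0.0968

9.7%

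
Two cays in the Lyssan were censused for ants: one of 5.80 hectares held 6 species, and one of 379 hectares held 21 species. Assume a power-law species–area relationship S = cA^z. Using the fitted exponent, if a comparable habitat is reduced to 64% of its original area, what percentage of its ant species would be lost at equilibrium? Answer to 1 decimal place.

12.5%

z = ln(21/6) / ln(379/5.8) = 1.2528 / 4.1797 = 0.2997
S_new/S_old = (A_new/A_old)^z = 0.64^0.2997 = exp(0.2997 × -0.4463) = 0.8748
Fraction lost = 1 − 0.8748 = 0.1252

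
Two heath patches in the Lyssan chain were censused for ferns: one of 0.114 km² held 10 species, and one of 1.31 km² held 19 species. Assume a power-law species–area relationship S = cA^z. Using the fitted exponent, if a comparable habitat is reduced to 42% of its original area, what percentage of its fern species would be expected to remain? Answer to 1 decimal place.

79.6%

z = ln(19/10) / ln(1.31/0.114) = 0.6419 / 2.4416 = 0.2629
S_new/S_old = (A_new/A_old)^z = 0.42^0.2629 = exp(0.2629 × -0.8675) = 0.7961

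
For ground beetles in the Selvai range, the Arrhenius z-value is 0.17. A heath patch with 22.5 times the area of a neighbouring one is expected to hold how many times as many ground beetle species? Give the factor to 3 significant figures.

S₂/S₁ = (A₂/A₁)^z = 22.5^0.17
ln(S₂/S₁) = 0.17 × ln 22.5 = 0.17 × 3.1135 = 0.5293
S₂/S₁ = e^0.5293 ≈ 1.698

1.70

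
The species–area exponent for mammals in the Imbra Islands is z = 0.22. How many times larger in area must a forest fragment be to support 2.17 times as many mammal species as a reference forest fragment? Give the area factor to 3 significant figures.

(A₂/A₁)^0.22 = 2.17, so A₂/A₁ = 2.17^(1/0.22) = 2.17^4.545
ln(A₂/A₁) = ln 2.17 / 0.22 = 0.7747 / 0.22 = 3.5215
A₂/A₁ = e^3.5215 ≈ 33.83

33.8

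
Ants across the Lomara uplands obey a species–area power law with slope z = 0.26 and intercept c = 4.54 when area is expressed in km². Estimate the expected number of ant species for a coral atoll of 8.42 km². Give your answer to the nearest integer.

S = 4.54 × 8.42^0.26 = 4.54 × 1.74 ≈ 7.9

8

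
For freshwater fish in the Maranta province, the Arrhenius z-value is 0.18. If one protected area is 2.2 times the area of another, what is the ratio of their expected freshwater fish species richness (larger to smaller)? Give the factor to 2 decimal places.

1.15

S₂/S₁ = (A₂/A₁)^z = 2.2^0.18
ln(S₂/S₁) = 0.18 × ln 2.2 = 0.18 × 0.7885 = 0.1419
S₂/S₁ = e^0.1419 ≈ 1.152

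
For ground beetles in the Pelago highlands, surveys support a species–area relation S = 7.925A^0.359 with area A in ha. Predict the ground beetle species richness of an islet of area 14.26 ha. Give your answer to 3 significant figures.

20.6

S = 7.925 × 14.26^0.359
ln S = ln 7.925 + 0.359 × ln 14.26 = 2.0700 + 0.359 × 2.6575 = 3.0240
S = e^3.0240 ≈ 20.57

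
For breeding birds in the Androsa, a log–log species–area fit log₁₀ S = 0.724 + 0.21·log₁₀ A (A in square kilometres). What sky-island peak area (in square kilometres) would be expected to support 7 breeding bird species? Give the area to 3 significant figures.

3.77 square kilometres

7 = 5.297 × A^0.21  ⇒  A^0.21 = 7/5.297 = 1.322
ln A = ln(1.322) / 0.21 = 0.2788 / 0.21 = 1.3278
A = e^1.3278 ≈ 3.773 square kilometres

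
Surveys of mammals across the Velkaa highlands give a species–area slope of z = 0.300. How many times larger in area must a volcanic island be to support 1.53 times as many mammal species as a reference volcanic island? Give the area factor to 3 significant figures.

4.13

(A₂/A₁)^0.3 = 1.53, so A₂/A₁ = 1.53^(1/0.3) = 1.53^3.333
ln(A₂/A₁) = ln 1.53 / 0.3 = 0.4253 / 0.3 = 1.4176
A₂/A₁ = e^1.4176 ≈ 4.127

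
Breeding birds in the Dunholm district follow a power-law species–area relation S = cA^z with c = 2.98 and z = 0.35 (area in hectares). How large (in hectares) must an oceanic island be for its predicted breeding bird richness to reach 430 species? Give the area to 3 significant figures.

1480000 hectares

430 = 2.98 × A^0.35  ⇒  A^0.35 = 430/2.98 = 144.3
ln A = ln(144.3) / 0.35 = 4.9719 / 0.35 = 14.2053
A = e^14.2053 ≈ 1476699 hectares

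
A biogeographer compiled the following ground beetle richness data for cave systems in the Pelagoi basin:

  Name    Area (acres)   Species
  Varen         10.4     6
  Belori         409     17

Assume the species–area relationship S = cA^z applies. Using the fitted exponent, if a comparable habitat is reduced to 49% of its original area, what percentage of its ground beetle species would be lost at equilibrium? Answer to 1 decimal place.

z = ln(17/6) / ln(409/10.4) = 1.0415 / 3.6719 = 0.2836
S_new/S_old = (A_new/A_old)^z = 0.49^0.2836 = exp(0.2836 × -0.7133) = 0.8168
Fraction lost = 1 − 0.8168 = 0.1832

18.3%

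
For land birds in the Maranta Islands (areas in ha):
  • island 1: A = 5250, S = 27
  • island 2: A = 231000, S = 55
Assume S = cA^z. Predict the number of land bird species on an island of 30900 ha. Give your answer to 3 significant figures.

z = ln(55/27) / ln(231000/5250) = 0.7115 / 3.7842 = 0.1880
c = 27 / 5250^0.1880 = 27 / 5.006 = 5.394
S₃ = 5.394 × 30900^0.1880 = 5.394 × 6.985 ≈ 37.68

37.7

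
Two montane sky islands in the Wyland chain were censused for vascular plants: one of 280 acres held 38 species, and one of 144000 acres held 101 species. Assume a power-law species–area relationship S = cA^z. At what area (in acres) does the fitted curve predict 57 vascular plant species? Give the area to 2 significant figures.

z = ln(101/38) / ln(144000/280) = 0.9775 / 6.2428 = 0.1566
c = 38 / 280^0.1566 = 38 / 2.417 = 15.73
A = (57/15.73)^(1/0.1566) ⇒ ln A = ln(3.625)/0.1566 = 8.2242
A = e^8.2242 ≈ 3730 acres

3700 acres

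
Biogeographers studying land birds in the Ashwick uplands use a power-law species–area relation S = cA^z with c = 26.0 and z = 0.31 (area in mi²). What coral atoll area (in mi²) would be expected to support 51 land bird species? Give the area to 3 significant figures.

51 = 26 × A^0.31  ⇒  A^0.31 = 51/26 = 1.962
ln A = ln(1.962) / 0.31 = 0.6737 / 0.31 = 2.1733
A = e^2.1733 ≈ 8.787 mi²

8.79 mi²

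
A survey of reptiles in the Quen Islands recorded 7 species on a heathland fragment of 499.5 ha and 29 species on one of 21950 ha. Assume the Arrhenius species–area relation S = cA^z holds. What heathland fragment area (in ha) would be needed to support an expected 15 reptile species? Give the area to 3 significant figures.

3800 ha

z = ln(29/7) / ln(21950/499.5) = 1.4214 / 3.7829 = 0.3757
c = 7 / 499.5^0.3757 = 7 / 10.33 = 0.6779
A = (15/0.6779)^(1/0.3757) ⇒ ln A = ln(22.13)/0.3757 = 8.2420
A = e^8.2420 ≈ 3797 ha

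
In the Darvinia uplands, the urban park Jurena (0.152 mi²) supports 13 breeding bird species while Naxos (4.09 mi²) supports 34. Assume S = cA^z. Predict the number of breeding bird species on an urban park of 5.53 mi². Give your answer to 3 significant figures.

z = ln(34/13) / ln(4.09/0.152) = 0.9614 / 3.2924 = 0.2920
c = 13 / 0.152^0.2920 = 13 / 0.5769 = 22.53
S₃ = 22.53 × 5.53^0.2920 = 22.53 × 1.648 ≈ 37.13

37.1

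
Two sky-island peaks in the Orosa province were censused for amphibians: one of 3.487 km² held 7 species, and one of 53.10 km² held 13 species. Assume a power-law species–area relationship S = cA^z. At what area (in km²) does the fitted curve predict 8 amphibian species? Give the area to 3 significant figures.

z = ln(13/7) / ln(53.1/3.487) = 0.6190 / 2.7231 = 0.2273
c = 7 / 3.487^0.2273 = 7 / 1.328 = 5.27
A = (8/5.27)^(1/0.2273) ⇒ ln A = ln(1.518)/0.2273 = 1.8364
A = e^1.8364 ≈ 6.274 km²

6.27 km²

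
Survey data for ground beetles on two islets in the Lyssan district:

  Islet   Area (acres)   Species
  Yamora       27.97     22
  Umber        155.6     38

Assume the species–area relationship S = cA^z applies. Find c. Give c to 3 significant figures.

7.62

z = ln(S₂/S₁) / ln(A₂/A₁) = ln(38/22) / ln(155.6/27.97) = 0.5465 / 1.7162 = 0.3185
c = S₁ / A₁^z = 22 / 27.97^0.3185 = 22 / 2.889 = 7.615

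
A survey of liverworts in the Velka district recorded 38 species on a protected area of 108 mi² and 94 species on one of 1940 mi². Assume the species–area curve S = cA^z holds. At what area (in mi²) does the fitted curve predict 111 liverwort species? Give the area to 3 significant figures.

z = ln(94/38) / ln(1940/108) = 0.9057 / 2.8883 = 0.3136
c = 38 / 108^0.3136 = 38 / 4.341 = 8.753
A = (111/8.753)^(1/0.3136) ⇒ ln A = ln(12.68)/0.3136 = 8.1006
A = e^8.1006 ≈ 3296 mi²

3300 mi²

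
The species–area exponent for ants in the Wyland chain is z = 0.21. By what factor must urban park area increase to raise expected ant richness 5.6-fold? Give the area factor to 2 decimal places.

3654.27

(A₂/A₁)^0.21 = 5.6, so A₂/A₁ = 5.6^(1/0.21) = 5.6^4.762
ln(A₂/A₁) = ln 5.6 / 0.21 = 1.7228 / 0.21 = 8.2037
A₂/A₁ = e^8.2037 ≈ 3654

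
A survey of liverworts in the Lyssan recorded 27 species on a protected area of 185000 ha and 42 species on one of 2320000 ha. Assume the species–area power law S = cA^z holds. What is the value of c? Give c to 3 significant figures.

z = ln(S₂/S₁) / ln(A₂/A₁) = ln(42/27) / ln(2320000/185000) = 0.4418 / 2.5290 = 0.1747
c = S₁ / A₁^z = 27 / 185000^0.1747 = 27 / 8.322 = 3.244

3.24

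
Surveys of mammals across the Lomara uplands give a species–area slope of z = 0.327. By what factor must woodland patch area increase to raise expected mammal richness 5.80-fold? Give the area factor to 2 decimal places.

(A₂/A₁)^0.327 = 5.8, so A₂/A₁ = 5.8^(1/0.327) = 5.8^3.058
ln(A₂/A₁) = ln 5.8 / 0.327 = 1.7579 / 0.327 = 5.3757
A₂/A₁ = e^5.3757 ≈ 216.1

216.09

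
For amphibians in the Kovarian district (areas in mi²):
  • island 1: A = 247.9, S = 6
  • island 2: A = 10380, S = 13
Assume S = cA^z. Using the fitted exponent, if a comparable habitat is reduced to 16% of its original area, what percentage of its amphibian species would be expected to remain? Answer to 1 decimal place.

z = ln(13/6) / ln(10380/247.9) = 0.7732 / 3.7346 = 0.2070
S_new/S_old = (A_new/A_old)^z = 0.16^0.2070 = exp(0.2070 × -1.8326) = 0.6843

68.4%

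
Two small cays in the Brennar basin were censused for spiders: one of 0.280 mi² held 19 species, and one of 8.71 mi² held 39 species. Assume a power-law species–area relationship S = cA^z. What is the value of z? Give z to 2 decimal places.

0.21

Taking logs: ln S = ln c + z ln A, so z = (ln S₂ − ln S₁)/(ln A₂ − ln A₁).
z = ln(39/19) / ln(8.71/0.28) = ln(2.053) / ln(31.11) = 0.7191 / 3.4374 = 0.2092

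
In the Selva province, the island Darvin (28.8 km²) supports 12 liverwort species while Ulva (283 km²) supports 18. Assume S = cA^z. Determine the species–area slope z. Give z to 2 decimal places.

0.18

Taking logs: ln S = ln c + z ln A, so z = (ln S₂ − ln S₁)/(ln A₂ − ln A₁).
z = ln(18/12) / ln(283/28.8) = ln(1.5) / ln(9.826) = 0.4055 / 2.2851 = 0.1774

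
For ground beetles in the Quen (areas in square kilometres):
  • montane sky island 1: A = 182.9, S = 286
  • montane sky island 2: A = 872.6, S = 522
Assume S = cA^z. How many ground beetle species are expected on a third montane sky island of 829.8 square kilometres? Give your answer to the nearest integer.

z = ln(522/286) / ln(872.6/182.9) = 0.6017 / 1.5625 = 0.3851
c = 286 / 182.9^0.3851 = 286 / 7.432 = 38.48
S₃ = 38.48 × 829.8^0.3851 = 38.48 × 13.3 ≈ 512

512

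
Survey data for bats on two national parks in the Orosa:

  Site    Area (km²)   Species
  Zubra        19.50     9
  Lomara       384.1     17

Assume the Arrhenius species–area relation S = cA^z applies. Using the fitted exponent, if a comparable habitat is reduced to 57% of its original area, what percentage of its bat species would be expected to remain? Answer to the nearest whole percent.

z = ln(17/9) / ln(384.1/19.5) = 0.6360 / 2.9805 = 0.2134
S_new/S_old = (A_new/A_old)^z = 0.57^0.2134 = exp(0.2134 × -0.5621) = 0.887

89%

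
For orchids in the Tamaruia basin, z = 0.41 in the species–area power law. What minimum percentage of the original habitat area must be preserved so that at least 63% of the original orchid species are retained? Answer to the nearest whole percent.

Need (A_new/A_old)^0.41 = 0.63, so A_new/A_old = 0.63^(1/0.41) = 0.63^2.439
ln(A_new/A_old) = ln 0.63 / 0.41 = -0.4620 / 0.41 = -1.1269
A_new/A_old = e^-1.1269 ≈ 0.324

32%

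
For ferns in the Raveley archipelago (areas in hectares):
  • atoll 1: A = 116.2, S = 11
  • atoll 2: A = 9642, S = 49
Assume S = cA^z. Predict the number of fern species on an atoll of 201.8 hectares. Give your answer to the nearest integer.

13

z = ln(49/11) / ln(9642/116.2) = 1.4939 / 4.4186 = 0.3381
c = 11 / 116.2^0.3381 = 11 / 4.992 = 2.204
S₃ = 2.204 × 201.8^0.3381 = 2.204 × 6.016 ≈ 13.26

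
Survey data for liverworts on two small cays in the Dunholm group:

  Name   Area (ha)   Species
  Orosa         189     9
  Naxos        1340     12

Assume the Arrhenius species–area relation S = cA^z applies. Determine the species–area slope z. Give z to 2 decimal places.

Taking logs: ln S = ln c + z ln A, so z = (ln S₂ − ln S₁)/(ln A₂ − ln A₁).
z = ln(12/9) / ln(1340/189) = ln(1.333) / ln(7.09) = 0.2877 / 1.9587 = 0.1469

0.15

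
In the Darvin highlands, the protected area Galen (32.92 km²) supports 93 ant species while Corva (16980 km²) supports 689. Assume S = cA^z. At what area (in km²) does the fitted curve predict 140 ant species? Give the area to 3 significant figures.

118 km²

z = ln(689/93) / ln(16980/32.92) = 2.0026 / 6.2457 = 0.3206
c = 93 / 32.92^0.3206 = 93 / 3.066 = 30.33
A = (140/30.33)^(1/0.3206) ⇒ ln A = ln(4.615)/0.3206 = 4.7698
A = e^4.7698 ≈ 117.9 km²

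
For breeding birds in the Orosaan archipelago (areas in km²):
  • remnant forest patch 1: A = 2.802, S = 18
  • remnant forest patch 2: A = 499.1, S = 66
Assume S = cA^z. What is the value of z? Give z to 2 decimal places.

Taking logs: ln S = ln c + z ln A, so z = (ln S₂ − ln S₁)/(ln A₂ − ln A₁).
z = ln(66/18) / ln(499.1/2.802) = ln(3.667) / ln(178.1) = 1.2993 / 5.1825 = 0.2507

0.25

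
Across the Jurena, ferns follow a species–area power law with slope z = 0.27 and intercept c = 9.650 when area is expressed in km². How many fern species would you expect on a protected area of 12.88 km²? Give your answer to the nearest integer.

19 species

S = 9.65 × 12.88^0.27 = 9.65 × 1.994 ≈ 19.24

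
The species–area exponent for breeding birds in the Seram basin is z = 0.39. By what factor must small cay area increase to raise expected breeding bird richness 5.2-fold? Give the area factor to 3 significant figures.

(A₂/A₁)^0.39 = 5.2, so A₂/A₁ = 5.2^(1/0.39) = 5.2^2.564
ln(A₂/A₁) = ln 5.2 / 0.39 = 1.6487 / 0.39 = 4.2273
A₂/A₁ = e^4.2273 ≈ 68.53

68.5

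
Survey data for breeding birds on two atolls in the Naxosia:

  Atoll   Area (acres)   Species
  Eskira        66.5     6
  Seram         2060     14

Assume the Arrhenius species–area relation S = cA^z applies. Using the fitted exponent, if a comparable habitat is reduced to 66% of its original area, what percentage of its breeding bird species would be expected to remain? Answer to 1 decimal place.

z = ln(14/6) / ln(2060/66.5) = 0.8473 / 3.4333 = 0.2468
S_new/S_old = (A_new/A_old)^z = 0.66^0.2468 = exp(0.2468 × -0.4155) = 0.9025

90.3%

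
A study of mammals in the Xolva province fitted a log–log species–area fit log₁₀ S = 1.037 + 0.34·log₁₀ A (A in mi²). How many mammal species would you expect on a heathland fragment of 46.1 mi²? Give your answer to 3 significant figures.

40.1

S = 10.89 × 46.1^0.34
ln S = ln 10.89 + 0.34 × ln 46.1 = 2.3878 + 0.34 × 3.8308 = 3.6903
S = e^3.6903 ≈ 40.06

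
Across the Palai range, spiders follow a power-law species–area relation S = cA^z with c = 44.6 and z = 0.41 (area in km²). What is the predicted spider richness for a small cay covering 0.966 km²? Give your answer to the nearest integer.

S = 44.6 × 0.966^0.41 = 44.6 × 0.9859 ≈ 43.97

44 species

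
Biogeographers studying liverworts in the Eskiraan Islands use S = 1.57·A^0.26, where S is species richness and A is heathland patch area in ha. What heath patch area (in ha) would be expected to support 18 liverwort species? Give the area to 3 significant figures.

11900 ha

18 = 1.57 × A^0.26  ⇒  A^0.26 = 18/1.57 = 11.46
ln A = ln(11.46) / 0.26 = 2.4393 / 0.26 = 9.3819
A = e^9.3819 ≈ 11872 ha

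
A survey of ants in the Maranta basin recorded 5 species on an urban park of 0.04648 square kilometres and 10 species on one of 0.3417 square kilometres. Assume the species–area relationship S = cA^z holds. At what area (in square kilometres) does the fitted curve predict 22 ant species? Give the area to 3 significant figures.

3.30 square kilometres

z = ln(10/5) / ln(0.3417/0.04648) = 0.6931 / 1.9949 = 0.3475
c = 5 / 0.04648^0.3475 = 5 / 0.3443 = 14.52
A = (22/14.52)^(1/0.3475) ⇒ ln A = ln(1.515)/0.3475 = 1.1954
A = e^1.1954 ≈ 3.305 square kilometres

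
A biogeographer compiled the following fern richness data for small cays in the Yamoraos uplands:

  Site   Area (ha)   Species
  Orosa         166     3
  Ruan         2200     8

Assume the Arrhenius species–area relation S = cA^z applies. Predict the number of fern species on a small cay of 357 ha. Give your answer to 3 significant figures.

z = ln(8/3) / ln(2200/166) = 0.9808 / 2.5842 = 0.3795
c = 3 / 166^0.3795 = 3 / 6.96 = 0.431
S₃ = 0.431 × 357^0.3795 = 0.431 × 9.308 ≈ 4.012

4.01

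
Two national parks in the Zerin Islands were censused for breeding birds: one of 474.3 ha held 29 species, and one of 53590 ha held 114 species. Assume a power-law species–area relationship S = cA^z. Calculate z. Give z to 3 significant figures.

0.290

Taking logs: ln S = ln c + z ln A, so z = (ln S₂ − ln S₁)/(ln A₂ − ln A₁).
z = ln(114/29) / ln(53590/474.3) = ln(3.931) / ln(113) = 1.3689 / 4.7273 = 0.2896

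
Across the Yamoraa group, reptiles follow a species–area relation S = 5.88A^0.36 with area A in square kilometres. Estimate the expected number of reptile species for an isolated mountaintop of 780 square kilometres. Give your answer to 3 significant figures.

64.6

S = 5.88 × 780^0.36 = 5.88 × 10.99 ≈ 64.64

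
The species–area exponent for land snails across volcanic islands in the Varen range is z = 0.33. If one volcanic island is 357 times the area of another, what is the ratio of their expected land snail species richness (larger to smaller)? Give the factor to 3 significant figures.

6.96

S₂/S₁ = (A₂/A₁)^z = 357^0.33
ln(S₂/S₁) = 0.33 × ln 357 = 0.33 × 5.8777 = 1.9397
S₂/S₁ = e^1.9397 ≈ 6.956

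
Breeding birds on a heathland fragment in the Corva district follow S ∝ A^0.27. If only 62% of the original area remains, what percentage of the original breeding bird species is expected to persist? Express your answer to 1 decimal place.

S_new/S_old = (A_new/A_old)^z = 0.62^0.27
= exp(0.27 × ln 0.62) = exp(0.27 × -0.4780) = exp(-0.1291) ≈ 0.8789

87.9%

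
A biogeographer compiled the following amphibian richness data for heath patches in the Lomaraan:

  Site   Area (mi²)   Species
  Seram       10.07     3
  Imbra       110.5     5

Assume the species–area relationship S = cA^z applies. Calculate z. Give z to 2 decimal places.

Taking logs: ln S = ln c + z ln A, so z = (ln S₂ − ln S₁)/(ln A₂ − ln A₁).
z = ln(5/3) / ln(110.5/10.07) = ln(1.667) / ln(10.97) = 0.5108 / 2.3955 = 0.2132

0.21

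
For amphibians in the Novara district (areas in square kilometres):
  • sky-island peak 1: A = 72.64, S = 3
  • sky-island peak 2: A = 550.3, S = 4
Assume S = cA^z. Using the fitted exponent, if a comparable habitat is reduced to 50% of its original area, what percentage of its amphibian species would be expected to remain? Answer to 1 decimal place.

90.6%

z = ln(4/3) / ln(550.3/72.64) = 0.2877 / 2.0249 = 0.1421
S_new/S_old = (A_new/A_old)^z = 0.5^0.1421 = exp(0.1421 × -0.6931) = 0.9062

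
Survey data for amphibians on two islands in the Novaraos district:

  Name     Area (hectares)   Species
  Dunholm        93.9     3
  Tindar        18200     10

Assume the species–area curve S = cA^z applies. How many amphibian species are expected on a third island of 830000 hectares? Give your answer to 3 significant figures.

23.9

z = ln(10/3) / ln(18200/93.9) = 1.2040 / 5.2669 = 0.2286
c = 3 / 93.9^0.2286 = 3 / 2.824 = 1.062
S₃ = 1.062 × 830000^0.2286 = 1.062 × 22.54 ≈ 23.95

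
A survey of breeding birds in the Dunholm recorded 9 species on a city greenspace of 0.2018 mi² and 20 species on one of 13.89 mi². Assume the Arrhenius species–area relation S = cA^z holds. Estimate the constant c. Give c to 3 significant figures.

z = ln(S₂/S₁) / ln(A₂/A₁) = ln(20/9) / ln(13.89/0.2018) = 0.7985 / 4.2316 = 0.1887
c = S₁ / A₁^z = 9 / 0.2018^0.1887 = 9 / 0.7393 = 12.17

12.2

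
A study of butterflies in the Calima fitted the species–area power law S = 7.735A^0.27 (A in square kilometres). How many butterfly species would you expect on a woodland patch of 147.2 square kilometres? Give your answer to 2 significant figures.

S = 7.735 × 147.2^0.27
ln S = ln 7.735 + 0.27 × ln 147.2 = 2.0458 + 0.27 × 4.9918 = 3.3935
S = e^3.3935 ≈ 29.77

30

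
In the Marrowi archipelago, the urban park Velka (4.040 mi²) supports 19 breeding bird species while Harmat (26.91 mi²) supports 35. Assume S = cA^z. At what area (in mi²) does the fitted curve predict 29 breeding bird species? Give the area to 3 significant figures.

15.0 mi²

z = ln(35/19) / ln(26.91/4.04) = 0.6109 / 1.8963 = 0.3222
c = 19 / 4.04^0.3222 = 19 / 1.568 = 12.12
A = (29/12.12)^(1/0.3222) ⇒ ln A = ln(2.393)/0.3222 = 2.7088
A = e^2.7088 ≈ 15.01 mi²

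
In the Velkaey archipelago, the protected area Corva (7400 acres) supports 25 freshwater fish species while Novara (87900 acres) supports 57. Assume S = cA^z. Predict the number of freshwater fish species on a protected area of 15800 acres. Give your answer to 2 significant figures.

32

z = ln(57/25) / ln(87900/7400) = 0.8242 / 2.4747 = 0.3330
c = 25 / 7400^0.3330 = 25 / 19.44 = 1.286
S₃ = 1.286 × 15800^0.3330 = 1.286 × 25.02 ≈ 32.18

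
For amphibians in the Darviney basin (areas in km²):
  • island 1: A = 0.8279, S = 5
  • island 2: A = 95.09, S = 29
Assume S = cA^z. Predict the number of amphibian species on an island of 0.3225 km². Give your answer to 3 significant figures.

3.53

z = ln(29/5) / ln(95.09/0.8279) = 1.7579 / 4.7437 = 0.3706
c = 5 / 0.8279^0.3706 = 5 / 0.9324 = 5.362
S₃ = 5.362 × 0.3225^0.3706 = 5.362 × 0.6575 ≈ 3.526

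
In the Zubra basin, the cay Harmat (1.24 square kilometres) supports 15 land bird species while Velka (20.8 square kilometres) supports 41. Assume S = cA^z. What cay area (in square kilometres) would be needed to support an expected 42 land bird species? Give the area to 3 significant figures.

22.3 square kilometres

z = ln(41/15) / ln(20.8/1.24) = 1.0055 / 2.8198 = 0.3566
c = 15 / 1.24^0.3566 = 15 / 1.08 = 13.89
A = (42/13.89)^(1/0.3566) ⇒ ln A = ln(3.023)/0.3566 = 3.1025
A = e^3.1025 ≈ 22.25 square kilometres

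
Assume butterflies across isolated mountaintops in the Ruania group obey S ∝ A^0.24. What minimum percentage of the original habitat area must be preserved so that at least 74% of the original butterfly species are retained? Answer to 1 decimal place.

28.5%

Need (A_new/A_old)^0.24 = 0.74, so A_new/A_old = 0.74^(1/0.24) = 0.74^4.167
ln(A_new/A_old) = ln 0.74 / 0.24 = -0.3011 / 0.24 = -1.2546
A_new/A_old = e^-1.2546 ≈ 0.2852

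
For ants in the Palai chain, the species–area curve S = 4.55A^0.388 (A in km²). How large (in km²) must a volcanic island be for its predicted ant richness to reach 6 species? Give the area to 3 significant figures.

6 = 4.55 × A^0.388  ⇒  A^0.388 = 6/4.55 = 1.319
ln A = ln(1.319) / 0.388 = 0.2766 / 0.388 = 0.7130
A = e^0.7130 ≈ 2.04 km²

2.04 km²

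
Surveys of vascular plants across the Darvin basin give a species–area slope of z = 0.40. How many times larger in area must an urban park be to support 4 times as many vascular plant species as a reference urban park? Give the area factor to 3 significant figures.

(A₂/A₁)^0.4 = 4, so A₂/A₁ = 4^(1/0.4) = 4^2.5
ln(A₂/A₁) = ln 4 / 0.4 = 1.3863 / 0.4 = 3.4657
A₂/A₁ = e^3.4657 ≈ 32

32.0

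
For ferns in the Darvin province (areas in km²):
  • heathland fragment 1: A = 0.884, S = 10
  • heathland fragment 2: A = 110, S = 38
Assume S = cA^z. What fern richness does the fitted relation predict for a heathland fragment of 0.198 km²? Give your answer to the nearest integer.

7

z = ln(38/10) / ln(110/0.884) = 1.3350 / 4.8238 = 0.2768
c = 10 / 0.884^0.2768 = 10 / 0.9665 = 10.35
S₃ = 10.35 × 0.198^0.2768 = 10.35 × 0.6388 ≈ 6.61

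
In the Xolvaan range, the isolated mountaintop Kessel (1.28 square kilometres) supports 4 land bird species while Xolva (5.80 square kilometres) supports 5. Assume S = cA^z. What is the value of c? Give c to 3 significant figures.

z = ln(S₂/S₁) / ln(A₂/A₁) = ln(5/4) / ln(5.8/1.28) = 0.2231 / 1.5110 = 0.1477
c = S₁ / A₁^z = 4 / 1.28^0.1477 = 4 / 1.037 = 3.857

3.86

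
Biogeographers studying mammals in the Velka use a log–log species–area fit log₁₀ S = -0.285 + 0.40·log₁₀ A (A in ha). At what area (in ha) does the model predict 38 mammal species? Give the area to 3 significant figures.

45900 ha

38 = 0.5188 × A^0.4  ⇒  A^0.4 = 38/0.5188 = 73.25
ln A = ln(73.25) / 0.4 = 4.2938 / 0.4 = 10.7346
A = e^10.7346 ≈ 45915 ha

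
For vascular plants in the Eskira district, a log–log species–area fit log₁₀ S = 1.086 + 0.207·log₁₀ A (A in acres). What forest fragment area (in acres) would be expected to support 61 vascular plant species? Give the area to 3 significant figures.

61 = 12.19 × A^0.207  ⇒  A^0.207 = 61/12.19 = 5.004
ln A = ln(5.004) / 0.207 = 1.6103 / 0.207 = 7.7791
A = e^7.7791 ≈ 2390 acres

2390 acres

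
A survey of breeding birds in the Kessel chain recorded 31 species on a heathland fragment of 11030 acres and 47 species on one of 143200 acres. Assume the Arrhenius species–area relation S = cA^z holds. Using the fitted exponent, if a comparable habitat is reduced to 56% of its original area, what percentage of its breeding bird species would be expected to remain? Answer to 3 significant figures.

z = ln(47/31) / ln(143200/11030) = 0.4162 / 2.5636 = 0.1623
S_new/S_old = (A_new/A_old)^z = 0.56^0.1623 = exp(0.1623 × -0.5798) = 0.9102

91.0%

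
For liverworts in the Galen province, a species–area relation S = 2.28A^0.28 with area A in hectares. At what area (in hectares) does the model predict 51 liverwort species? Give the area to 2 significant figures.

51 = 2.28 × A^0.28  ⇒  A^0.28 = 51/2.28 = 22.37
ln A = ln(22.37) / 0.28 = 3.1077 / 0.28 = 11.0988
A = e^11.0988 ≈ 66089 hectares

66000 hectares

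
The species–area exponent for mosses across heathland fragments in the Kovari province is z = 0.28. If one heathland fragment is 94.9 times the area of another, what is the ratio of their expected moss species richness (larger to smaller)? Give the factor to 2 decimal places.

S₂/S₁ = (A₂/A₁)^z = 94.9^0.28
ln(S₂/S₁) = 0.28 × ln 94.9 = 0.28 × 4.5528 = 1.2748
S₂/S₁ = e^1.2748 ≈ 3.578

3.58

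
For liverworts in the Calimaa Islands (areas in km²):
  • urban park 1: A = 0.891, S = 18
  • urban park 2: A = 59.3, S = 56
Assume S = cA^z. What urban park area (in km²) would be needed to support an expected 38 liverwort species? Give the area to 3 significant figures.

14.1 km²

z = ln(56/18) / ln(59.3/0.891) = 1.1350 / 4.1980 = 0.2704
c = 18 / 0.891^0.2704 = 18 / 0.9693 = 18.57
A = (38/18.57)^(1/0.2704) ⇒ ln A = ln(2.046)/0.2704 = 2.6484
A = e^2.6484 ≈ 14.13 km²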